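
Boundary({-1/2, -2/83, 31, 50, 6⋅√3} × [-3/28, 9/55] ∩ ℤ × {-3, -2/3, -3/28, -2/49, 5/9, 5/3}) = {31, 50} × {-3/28, -2/49}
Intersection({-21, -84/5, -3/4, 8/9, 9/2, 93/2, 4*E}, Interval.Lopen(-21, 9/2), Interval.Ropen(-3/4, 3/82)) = {-3/4}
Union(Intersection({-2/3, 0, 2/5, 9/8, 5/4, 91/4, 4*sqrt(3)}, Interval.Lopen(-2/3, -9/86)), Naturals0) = Naturals0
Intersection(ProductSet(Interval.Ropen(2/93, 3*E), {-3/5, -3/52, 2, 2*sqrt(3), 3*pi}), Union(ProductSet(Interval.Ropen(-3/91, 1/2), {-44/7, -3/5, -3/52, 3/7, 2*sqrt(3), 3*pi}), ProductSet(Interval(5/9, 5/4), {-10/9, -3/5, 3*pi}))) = Union(ProductSet(Interval.Ropen(2/93, 1/2), {-3/5, -3/52, 2*sqrt(3), 3*pi}), ProductSet(Interval(5/9, 5/4), {-3/5, 3*pi}))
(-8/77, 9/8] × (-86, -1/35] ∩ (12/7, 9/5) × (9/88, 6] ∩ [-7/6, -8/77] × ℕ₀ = ∅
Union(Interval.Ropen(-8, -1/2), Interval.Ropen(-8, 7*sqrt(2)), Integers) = Union(Integers, Interval.Ropen(-8, 7*sqrt(2)))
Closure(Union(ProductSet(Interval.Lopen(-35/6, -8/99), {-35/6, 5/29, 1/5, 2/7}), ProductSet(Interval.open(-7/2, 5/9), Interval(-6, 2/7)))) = Union(ProductSet(Interval(-35/6, -8/99), {-35/6, 5/29, 1/5, 2/7}), ProductSet(Interval(-7/2, 5/9), Interval(-6, 2/7)))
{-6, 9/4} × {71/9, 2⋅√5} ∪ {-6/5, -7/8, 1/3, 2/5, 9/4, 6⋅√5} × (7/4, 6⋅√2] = ({-6, 9/4} × {71/9, 2⋅√5}) ∪ ({-6/5, -7/8, 1/3, 2/5, 9/4, 6⋅√5} × (7/4, 6⋅√2])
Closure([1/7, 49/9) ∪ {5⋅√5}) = [1/7, 49/9] ∪ {5⋅√5}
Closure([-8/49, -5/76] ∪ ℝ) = (-∞, ∞)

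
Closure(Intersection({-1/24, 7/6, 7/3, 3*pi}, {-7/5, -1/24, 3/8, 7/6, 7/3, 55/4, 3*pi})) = {-1/24, 7/6, 7/3, 3*pi}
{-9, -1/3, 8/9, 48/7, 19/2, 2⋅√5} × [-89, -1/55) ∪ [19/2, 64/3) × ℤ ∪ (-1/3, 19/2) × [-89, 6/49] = ([19/2, 64/3) × ℤ) ∪ ((-1/3, 19/2) × [-89, 6/49]) ∪ ({-9, -1/3, 8/9, 48/7, 19/2, 2⋅√5} × [-89, -1/55))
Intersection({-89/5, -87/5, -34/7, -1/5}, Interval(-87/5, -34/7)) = {-87/5, -34/7}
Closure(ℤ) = ℤ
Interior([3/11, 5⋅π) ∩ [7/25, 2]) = (7/25, 2)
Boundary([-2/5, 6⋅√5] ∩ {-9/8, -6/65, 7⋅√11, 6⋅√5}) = {-6/65, 6⋅√5}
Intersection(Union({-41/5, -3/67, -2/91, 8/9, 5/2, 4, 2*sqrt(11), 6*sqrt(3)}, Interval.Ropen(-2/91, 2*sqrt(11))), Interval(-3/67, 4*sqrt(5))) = Union({-3/67}, Interval(-2/91, 2*sqrt(11)))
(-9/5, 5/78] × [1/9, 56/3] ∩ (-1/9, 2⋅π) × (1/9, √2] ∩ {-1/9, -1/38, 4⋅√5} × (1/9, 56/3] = {-1/38} × (1/9, √2]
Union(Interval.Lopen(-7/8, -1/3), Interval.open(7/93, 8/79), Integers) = Union(Integers, Interval.Lopen(-7/8, -1/3), Interval.open(7/93, 8/79))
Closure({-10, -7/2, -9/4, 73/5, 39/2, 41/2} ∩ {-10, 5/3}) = {-10}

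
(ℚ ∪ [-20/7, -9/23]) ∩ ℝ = ℚ ∪ [-20/7, -9/23]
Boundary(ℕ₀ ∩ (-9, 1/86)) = {0}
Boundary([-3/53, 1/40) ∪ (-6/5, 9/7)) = {-6/5, 9/7}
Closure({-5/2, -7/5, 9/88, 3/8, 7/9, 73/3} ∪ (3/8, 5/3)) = {-5/2, -7/5, 9/88, 73/3} ∪ [3/8, 5/3]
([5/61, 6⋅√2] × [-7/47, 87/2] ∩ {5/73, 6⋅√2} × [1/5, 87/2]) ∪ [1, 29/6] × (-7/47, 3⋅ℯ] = ({6⋅√2} × [1/5, 87/2]) ∪ ([1, 29/6] × (-7/47, 3⋅ℯ])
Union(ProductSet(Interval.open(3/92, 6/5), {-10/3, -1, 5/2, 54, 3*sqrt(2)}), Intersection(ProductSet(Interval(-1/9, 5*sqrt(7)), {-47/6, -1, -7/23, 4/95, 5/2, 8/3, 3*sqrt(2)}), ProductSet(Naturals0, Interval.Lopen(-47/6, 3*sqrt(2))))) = Union(ProductSet(Interval.open(3/92, 6/5), {-10/3, -1, 5/2, 54, 3*sqrt(2)}), ProductSet(Range(0, 14, 1), {-1, -7/23, 4/95, 5/2, 8/3, 3*sqrt(2)}))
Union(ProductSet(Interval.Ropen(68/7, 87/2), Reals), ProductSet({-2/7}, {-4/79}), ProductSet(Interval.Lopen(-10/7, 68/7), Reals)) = ProductSet(Interval.open(-10/7, 87/2), Reals)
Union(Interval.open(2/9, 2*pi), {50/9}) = Interval.open(2/9, 2*pi)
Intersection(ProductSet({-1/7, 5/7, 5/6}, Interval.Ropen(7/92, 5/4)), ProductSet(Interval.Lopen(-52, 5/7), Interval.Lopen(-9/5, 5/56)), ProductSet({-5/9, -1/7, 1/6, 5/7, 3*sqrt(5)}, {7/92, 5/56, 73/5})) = ProductSet({-1/7, 5/7}, {7/92, 5/56})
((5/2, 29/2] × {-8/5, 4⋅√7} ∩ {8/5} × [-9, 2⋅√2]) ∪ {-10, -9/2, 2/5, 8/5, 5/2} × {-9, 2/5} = {-10, -9/2, 2/5, 8/5, 5/2} × {-9, 2/5}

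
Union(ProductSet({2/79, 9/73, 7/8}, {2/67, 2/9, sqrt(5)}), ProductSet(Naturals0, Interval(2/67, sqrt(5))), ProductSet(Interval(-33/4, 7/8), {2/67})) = Union(ProductSet({2/79, 9/73, 7/8}, {2/67, 2/9, sqrt(5)}), ProductSet(Interval(-33/4, 7/8), {2/67}), ProductSet(Naturals0, Interval(2/67, sqrt(5))))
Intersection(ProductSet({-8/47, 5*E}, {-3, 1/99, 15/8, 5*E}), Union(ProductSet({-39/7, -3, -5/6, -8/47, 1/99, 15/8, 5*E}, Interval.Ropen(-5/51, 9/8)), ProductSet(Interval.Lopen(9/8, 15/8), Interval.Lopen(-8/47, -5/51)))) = ProductSet({-8/47, 5*E}, {1/99})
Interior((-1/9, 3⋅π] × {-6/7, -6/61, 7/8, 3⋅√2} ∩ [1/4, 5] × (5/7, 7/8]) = ∅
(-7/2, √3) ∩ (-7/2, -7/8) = (-7/2, -7/8)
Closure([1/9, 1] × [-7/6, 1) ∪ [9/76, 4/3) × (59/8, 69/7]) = ({9/76, 4/3} × [59/8, 69/7]) ∪ ([9/76, 4/3] × {59/8, 69/7}) ∪ ([1/9, 1] × [-7/6, 1]) ∪ ([9/76, 4/3) × (59/8, 69/7])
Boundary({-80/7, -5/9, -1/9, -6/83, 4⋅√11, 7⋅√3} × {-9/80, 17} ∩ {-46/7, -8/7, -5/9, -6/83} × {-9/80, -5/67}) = {-5/9, -6/83} × {-9/80}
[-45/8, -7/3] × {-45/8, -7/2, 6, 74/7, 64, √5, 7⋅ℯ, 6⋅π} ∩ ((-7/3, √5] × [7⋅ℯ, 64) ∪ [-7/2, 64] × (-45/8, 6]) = [-7/2, -7/3] × {-7/2, 6, √5}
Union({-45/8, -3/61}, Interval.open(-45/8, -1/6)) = Union({-3/61}, Interval.Ropen(-45/8, -1/6))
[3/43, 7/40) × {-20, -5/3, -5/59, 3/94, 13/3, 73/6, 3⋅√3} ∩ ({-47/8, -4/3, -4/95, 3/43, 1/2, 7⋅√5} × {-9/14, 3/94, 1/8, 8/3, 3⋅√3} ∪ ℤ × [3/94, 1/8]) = {3/43} × {3/94, 3⋅√3}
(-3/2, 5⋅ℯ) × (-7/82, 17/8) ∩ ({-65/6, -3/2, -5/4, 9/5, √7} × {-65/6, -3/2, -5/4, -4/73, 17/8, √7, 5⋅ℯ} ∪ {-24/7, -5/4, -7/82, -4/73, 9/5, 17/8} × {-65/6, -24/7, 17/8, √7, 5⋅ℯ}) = {-5/4, 9/5, √7} × {-4/73}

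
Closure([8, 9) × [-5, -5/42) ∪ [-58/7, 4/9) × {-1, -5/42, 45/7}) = ({8, 9} × [-5, -5/42]) ∪ ([8, 9] × {-5, -5/42}) ∪ ([-58/7, 4/9] × {-1, -5/42, 45/7}) ∪ ([8, 9) × [-5, -5/42))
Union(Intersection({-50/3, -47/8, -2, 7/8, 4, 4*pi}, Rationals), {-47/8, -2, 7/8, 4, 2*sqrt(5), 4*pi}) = {-50/3, -47/8, -2, 7/8, 4, 2*sqrt(5), 4*pi}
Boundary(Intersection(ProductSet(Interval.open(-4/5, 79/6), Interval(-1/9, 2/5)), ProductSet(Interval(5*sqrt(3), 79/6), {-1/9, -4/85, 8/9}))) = ProductSet(Interval(5*sqrt(3), 79/6), {-1/9, -4/85})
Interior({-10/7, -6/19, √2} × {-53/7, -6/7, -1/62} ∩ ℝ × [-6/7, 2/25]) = ∅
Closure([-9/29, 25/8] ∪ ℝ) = (-∞, ∞)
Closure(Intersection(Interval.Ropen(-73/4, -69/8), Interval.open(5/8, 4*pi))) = EmptySet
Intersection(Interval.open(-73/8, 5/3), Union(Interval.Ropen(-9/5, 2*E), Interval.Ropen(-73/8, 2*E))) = Interval.open(-73/8, 5/3)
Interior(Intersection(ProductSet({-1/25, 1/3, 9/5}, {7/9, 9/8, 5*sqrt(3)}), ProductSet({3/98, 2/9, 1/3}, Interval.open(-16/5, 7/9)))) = EmptySet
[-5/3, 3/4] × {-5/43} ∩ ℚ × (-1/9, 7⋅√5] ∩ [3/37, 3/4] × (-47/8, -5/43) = ∅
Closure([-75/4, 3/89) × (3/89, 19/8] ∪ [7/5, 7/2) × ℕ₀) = ([7/5, 7/2] × ℕ₀) ∪ ({-75/4, 3/89} × [3/89, 19/8]) ∪ ([-75/4, 3/89] × {3/89, 19/8}) ∪ ([-75/4, 3/89) × (3/89, 19/8])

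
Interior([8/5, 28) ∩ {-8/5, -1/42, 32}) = ∅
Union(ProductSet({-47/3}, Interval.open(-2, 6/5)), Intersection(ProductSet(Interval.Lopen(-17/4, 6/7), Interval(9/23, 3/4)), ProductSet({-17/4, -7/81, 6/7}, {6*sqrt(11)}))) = ProductSet({-47/3}, Interval.open(-2, 6/5))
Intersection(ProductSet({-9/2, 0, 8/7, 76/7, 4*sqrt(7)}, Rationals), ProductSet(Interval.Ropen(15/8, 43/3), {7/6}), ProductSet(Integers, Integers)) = EmptySet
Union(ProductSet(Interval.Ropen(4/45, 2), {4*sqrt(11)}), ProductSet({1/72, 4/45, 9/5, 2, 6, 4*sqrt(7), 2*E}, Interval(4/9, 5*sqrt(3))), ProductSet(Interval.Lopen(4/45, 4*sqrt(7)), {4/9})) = Union(ProductSet({1/72, 4/45, 9/5, 2, 6, 4*sqrt(7), 2*E}, Interval(4/9, 5*sqrt(3))), ProductSet(Interval.Ropen(4/45, 2), {4*sqrt(11)}), ProductSet(Interval.Lopen(4/45, 4*sqrt(7)), {4/9}))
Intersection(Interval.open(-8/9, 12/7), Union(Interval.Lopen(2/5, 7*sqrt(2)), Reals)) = Interval.open(-8/9, 12/7)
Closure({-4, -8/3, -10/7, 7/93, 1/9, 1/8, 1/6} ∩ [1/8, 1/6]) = {1/8, 1/6}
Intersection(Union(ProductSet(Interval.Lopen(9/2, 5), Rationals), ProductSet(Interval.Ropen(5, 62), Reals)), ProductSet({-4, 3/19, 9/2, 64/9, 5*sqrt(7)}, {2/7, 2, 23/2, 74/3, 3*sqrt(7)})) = ProductSet({64/9, 5*sqrt(7)}, {2/7, 2, 23/2, 74/3, 3*sqrt(7)})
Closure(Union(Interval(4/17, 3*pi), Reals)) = Interval(-oo, oo)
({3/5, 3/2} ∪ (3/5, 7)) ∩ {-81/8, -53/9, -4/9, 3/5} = {3/5}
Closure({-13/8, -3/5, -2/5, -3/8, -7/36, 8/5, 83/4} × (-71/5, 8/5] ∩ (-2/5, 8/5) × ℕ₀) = {-3/8, -7/36} × {0, 1}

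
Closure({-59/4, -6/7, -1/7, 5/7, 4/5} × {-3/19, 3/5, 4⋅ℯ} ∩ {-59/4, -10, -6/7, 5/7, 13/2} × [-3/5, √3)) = {-59/4, -6/7, 5/7} × {-3/19, 3/5}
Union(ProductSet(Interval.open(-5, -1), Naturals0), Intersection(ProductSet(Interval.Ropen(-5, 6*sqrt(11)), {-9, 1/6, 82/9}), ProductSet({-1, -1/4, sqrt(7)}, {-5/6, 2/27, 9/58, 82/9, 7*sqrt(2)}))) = Union(ProductSet({-1, -1/4, sqrt(7)}, {82/9}), ProductSet(Interval.open(-5, -1), Naturals0))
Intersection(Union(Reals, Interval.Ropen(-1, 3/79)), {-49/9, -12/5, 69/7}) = {-49/9, -12/5, 69/7}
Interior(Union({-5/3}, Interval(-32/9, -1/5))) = Interval.open(-32/9, -1/5)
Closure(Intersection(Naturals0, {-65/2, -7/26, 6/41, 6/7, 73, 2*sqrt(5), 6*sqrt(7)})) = {73}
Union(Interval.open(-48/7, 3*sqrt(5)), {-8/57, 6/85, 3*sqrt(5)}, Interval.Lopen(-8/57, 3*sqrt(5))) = Interval.Lopen(-48/7, 3*sqrt(5))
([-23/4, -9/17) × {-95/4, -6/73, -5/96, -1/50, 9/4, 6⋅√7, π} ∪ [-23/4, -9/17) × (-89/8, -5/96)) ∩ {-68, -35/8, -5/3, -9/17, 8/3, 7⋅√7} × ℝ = {-35/8, -5/3} × ({-95/4, -1/50, 9/4, 6⋅√7, π} ∪ (-89/8, -5/96])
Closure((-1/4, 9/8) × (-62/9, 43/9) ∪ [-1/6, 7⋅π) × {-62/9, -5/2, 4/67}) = ({-1/4, 9/8} × [-62/9, 43/9]) ∪ ([-1/4, 9/8] × {-62/9, 43/9}) ∪ ((-1/4, 9/8) × (-62/9, 43/9)) ∪ ([-1/6, 7⋅π] × {-62/9, -5/2, 4/67})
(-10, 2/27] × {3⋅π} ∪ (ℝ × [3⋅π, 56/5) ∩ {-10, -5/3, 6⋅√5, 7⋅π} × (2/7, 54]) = ((-10, 2/27] × {3⋅π}) ∪ ({-10, -5/3, 6⋅√5, 7⋅π} × [3⋅π, 56/5))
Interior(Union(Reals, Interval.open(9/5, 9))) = Interval(-oo, oo)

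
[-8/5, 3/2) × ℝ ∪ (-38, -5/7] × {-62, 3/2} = ([-8/5, 3/2) × ℝ) ∪ ((-38, -5/7] × {-62, 3/2})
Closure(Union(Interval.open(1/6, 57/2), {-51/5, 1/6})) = Union({-51/5}, Interval(1/6, 57/2))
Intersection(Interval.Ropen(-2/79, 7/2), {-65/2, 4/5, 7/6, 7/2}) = {4/5, 7/6}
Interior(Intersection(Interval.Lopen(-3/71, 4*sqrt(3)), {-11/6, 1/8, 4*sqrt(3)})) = EmptySet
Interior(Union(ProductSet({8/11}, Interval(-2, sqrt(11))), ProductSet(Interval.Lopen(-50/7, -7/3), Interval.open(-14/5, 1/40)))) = ProductSet(Interval.open(-50/7, -7/3), Interval.open(-14/5, 1/40))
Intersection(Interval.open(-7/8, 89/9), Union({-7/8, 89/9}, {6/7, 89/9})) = {6/7}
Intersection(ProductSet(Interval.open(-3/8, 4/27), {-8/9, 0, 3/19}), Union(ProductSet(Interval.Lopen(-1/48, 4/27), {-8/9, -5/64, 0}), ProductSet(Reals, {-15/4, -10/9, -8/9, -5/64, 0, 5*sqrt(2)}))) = ProductSet(Interval.open(-3/8, 4/27), {-8/9, 0})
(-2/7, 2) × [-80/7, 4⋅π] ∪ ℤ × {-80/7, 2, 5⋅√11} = (ℤ × {-80/7, 2, 5⋅√11}) ∪ ((-2/7, 2) × [-80/7, 4⋅π])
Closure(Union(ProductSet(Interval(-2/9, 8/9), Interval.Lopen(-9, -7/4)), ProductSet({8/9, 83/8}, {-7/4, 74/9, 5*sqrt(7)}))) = Union(ProductSet({8/9, 83/8}, {-7/4, 74/9, 5*sqrt(7)}), ProductSet(Interval(-2/9, 8/9), Interval(-9, -7/4)))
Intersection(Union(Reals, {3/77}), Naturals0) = Naturals0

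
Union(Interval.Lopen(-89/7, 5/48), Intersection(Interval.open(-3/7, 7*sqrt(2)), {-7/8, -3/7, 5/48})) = Interval.Lopen(-89/7, 5/48)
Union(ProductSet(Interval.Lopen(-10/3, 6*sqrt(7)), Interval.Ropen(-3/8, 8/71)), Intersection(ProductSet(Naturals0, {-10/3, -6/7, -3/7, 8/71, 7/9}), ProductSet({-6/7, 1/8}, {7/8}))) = ProductSet(Interval.Lopen(-10/3, 6*sqrt(7)), Interval.Ropen(-3/8, 8/71))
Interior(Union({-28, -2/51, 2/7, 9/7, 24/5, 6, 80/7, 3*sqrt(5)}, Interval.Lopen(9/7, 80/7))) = Interval.open(9/7, 80/7)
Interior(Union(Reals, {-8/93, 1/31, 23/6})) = Reals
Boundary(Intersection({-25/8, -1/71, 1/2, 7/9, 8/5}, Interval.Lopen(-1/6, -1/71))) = {-1/71}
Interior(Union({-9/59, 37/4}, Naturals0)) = EmptySet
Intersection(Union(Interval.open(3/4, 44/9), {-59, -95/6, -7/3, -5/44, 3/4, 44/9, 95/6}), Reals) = Union({-59, -95/6, -7/3, -5/44, 95/6}, Interval(3/4, 44/9))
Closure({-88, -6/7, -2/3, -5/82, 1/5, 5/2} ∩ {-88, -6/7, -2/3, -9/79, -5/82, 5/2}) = {-88, -6/7, -2/3, -5/82, 5/2}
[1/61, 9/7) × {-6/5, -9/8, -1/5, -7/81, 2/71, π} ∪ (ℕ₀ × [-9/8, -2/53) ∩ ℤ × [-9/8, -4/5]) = (ℕ₀ × [-9/8, -4/5]) ∪ ([1/61, 9/7) × {-6/5, -9/8, -1/5, -7/81, 2/71, π})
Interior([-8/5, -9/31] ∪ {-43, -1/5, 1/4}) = (-8/5, -9/31)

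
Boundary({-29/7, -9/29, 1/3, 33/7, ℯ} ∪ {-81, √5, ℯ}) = {-81, -29/7, -9/29, 1/3, 33/7, √5, ℯ}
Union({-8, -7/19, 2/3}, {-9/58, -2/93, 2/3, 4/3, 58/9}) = {-8, -7/19, -9/58, -2/93, 2/3, 4/3, 58/9}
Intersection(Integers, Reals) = Integers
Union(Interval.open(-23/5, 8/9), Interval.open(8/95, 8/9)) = Interval.open(-23/5, 8/9)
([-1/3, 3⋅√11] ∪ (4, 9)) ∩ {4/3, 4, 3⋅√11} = {4/3, 4, 3⋅√11}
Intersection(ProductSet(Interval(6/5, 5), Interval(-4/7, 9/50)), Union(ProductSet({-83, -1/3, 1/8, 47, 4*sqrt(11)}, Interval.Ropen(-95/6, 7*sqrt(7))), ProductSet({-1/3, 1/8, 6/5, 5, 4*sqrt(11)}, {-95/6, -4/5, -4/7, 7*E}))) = ProductSet({6/5, 5}, {-4/7})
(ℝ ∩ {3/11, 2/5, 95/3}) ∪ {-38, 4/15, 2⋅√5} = {-38, 4/15, 3/11, 2/5, 95/3, 2⋅√5}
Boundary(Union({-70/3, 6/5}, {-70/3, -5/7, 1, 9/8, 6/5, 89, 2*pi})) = {-70/3, -5/7, 1, 9/8, 6/5, 89, 2*pi}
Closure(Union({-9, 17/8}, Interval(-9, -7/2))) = Union({17/8}, Interval(-9, -7/2))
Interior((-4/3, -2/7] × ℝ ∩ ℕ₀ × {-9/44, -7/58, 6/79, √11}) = ∅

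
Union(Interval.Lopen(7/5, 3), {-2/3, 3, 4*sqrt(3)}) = Union({-2/3, 4*sqrt(3)}, Interval.Lopen(7/5, 3))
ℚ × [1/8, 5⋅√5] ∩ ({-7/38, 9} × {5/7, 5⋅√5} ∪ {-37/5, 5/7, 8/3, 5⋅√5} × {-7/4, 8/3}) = ({-37/5, 5/7, 8/3} × {8/3}) ∪ ({-7/38, 9} × {5/7, 5⋅√5})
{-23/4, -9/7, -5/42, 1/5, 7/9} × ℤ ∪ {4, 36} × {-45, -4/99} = ({4, 36} × {-45, -4/99}) ∪ ({-23/4, -9/7, -5/42, 1/5, 7/9} × ℤ)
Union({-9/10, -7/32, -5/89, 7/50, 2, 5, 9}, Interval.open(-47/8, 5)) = Union({9}, Interval.Lopen(-47/8, 5))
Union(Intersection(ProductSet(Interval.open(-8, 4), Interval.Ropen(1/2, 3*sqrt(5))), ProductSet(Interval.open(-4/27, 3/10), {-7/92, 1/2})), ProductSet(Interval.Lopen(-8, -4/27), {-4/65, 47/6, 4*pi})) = Union(ProductSet(Interval.Lopen(-8, -4/27), {-4/65, 47/6, 4*pi}), ProductSet(Interval.open(-4/27, 3/10), {1/2}))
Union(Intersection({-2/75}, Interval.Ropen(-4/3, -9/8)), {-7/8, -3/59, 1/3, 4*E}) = {-7/8, -3/59, 1/3, 4*E}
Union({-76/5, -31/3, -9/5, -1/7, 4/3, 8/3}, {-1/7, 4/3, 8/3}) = {-76/5, -31/3, -9/5, -1/7, 4/3, 8/3}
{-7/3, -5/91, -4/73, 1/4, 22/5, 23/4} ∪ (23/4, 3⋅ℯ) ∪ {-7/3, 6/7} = {-7/3, -5/91, -4/73, 1/4, 6/7, 22/5} ∪ [23/4, 3⋅ℯ)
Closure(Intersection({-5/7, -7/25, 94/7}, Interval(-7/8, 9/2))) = {-5/7, -7/25}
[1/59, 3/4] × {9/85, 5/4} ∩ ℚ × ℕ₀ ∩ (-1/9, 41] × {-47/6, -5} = ∅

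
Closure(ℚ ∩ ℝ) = ℝ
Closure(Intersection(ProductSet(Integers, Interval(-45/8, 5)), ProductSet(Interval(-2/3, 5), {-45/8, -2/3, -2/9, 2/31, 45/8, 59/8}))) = ProductSet(Range(0, 6, 1), {-45/8, -2/3, -2/9, 2/31})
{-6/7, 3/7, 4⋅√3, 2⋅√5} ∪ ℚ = ℚ ∪ {4⋅√3, 2⋅√5}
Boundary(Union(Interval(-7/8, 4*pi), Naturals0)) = Union(Complement(Naturals0, Interval.open(-7/8, 4*pi)), {-7/8, 4*pi})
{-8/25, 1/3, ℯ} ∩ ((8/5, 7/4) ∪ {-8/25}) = {-8/25}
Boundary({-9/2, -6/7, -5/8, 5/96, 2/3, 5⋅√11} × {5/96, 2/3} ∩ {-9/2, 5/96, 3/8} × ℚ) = {-9/2, 5/96} × {5/96, 2/3}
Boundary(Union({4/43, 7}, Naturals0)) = Union({4/43}, Naturals0)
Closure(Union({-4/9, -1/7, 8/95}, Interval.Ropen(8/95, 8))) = Union({-4/9, -1/7}, Interval(8/95, 8))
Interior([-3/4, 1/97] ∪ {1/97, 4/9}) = (-3/4, 1/97)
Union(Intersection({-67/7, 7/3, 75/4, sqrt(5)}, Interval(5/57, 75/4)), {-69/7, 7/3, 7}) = {-69/7, 7/3, 7, 75/4, sqrt(5)}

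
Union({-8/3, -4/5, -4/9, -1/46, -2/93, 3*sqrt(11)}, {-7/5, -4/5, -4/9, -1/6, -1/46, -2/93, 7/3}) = {-8/3, -7/5, -4/5, -4/9, -1/6, -1/46, -2/93, 7/3, 3*sqrt(11)}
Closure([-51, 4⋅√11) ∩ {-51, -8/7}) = {-51, -8/7}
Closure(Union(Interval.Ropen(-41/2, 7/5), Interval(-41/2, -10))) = Interval(-41/2, 7/5)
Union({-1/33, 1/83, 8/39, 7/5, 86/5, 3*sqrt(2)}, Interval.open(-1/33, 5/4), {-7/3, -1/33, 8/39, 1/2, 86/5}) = Union({-7/3, 7/5, 86/5, 3*sqrt(2)}, Interval.Ropen(-1/33, 5/4))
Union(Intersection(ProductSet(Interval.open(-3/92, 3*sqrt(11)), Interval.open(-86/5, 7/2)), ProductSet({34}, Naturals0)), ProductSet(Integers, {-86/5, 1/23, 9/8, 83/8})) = ProductSet(Integers, {-86/5, 1/23, 9/8, 83/8})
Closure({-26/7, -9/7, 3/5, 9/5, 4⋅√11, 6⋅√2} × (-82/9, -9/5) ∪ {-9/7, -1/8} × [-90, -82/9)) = ({-9/7, -1/8} × [-90, -82/9]) ∪ ({-26/7, -9/7, 3/5, 9/5, 4⋅√11, 6⋅√2} × [-82/9, -9/5])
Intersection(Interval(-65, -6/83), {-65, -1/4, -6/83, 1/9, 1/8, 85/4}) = {-65, -1/4, -6/83}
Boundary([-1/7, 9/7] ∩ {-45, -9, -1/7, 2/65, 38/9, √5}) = {-1/7, 2/65}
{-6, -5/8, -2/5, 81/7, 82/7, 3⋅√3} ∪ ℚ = ℚ ∪ {3⋅√3}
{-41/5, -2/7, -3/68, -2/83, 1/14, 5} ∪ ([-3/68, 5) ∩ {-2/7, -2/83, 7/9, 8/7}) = {-41/5, -2/7, -3/68, -2/83, 1/14, 7/9, 8/7, 5}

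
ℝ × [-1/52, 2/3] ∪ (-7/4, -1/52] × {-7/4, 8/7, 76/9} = (ℝ × [-1/52, 2/3]) ∪ ((-7/4, -1/52] × {-7/4, 8/7, 76/9})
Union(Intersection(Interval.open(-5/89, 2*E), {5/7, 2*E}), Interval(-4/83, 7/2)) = Interval(-4/83, 7/2)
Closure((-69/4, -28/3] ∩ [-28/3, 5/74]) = {-28/3}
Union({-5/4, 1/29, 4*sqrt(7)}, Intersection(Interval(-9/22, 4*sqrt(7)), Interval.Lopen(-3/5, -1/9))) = Union({-5/4, 1/29, 4*sqrt(7)}, Interval(-9/22, -1/9))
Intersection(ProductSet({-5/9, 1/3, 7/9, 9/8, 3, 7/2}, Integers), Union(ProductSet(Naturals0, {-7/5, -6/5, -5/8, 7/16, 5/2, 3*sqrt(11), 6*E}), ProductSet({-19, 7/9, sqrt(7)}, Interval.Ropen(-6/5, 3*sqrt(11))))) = ProductSet({7/9}, Range(-1, 10, 1))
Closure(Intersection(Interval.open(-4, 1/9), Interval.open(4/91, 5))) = Interval(4/91, 1/9)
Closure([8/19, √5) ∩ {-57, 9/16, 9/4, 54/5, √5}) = {9/16}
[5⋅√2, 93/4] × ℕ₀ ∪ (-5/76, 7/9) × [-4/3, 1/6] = ((-5/76, 7/9) × [-4/3, 1/6]) ∪ ([5⋅√2, 93/4] × ℕ₀)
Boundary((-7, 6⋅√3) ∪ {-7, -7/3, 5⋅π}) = {-7, 6⋅√3, 5⋅π}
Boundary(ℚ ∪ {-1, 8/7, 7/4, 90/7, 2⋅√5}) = ℝ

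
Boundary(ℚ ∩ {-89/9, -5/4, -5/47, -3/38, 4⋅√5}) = {-89/9, -5/4, -5/47, -3/38}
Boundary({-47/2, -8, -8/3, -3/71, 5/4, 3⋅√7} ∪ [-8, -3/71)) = {-47/2, -8, -3/71, 5/4, 3⋅√7}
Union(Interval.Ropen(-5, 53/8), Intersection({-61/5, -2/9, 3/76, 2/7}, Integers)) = Interval.Ropen(-5, 53/8)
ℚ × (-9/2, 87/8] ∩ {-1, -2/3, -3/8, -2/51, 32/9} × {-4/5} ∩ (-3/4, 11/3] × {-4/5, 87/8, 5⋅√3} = {-2/3, -3/8, -2/51, 32/9} × {-4/5}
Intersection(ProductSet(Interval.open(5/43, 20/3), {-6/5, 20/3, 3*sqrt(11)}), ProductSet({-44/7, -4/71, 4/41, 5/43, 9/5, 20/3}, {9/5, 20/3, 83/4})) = ProductSet({9/5}, {20/3})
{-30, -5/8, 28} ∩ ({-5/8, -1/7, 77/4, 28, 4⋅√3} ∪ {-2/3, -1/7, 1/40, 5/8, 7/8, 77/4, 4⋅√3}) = {-5/8, 28}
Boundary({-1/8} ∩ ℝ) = {-1/8}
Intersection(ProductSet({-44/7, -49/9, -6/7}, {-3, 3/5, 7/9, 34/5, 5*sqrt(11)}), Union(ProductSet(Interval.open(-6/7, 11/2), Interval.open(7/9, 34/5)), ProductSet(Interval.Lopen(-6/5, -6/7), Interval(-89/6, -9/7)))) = ProductSet({-6/7}, {-3})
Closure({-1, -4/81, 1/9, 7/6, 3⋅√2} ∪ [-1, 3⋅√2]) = [-1, 3⋅√2]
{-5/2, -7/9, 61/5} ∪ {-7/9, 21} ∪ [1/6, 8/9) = {-5/2, -7/9, 61/5, 21} ∪ [1/6, 8/9)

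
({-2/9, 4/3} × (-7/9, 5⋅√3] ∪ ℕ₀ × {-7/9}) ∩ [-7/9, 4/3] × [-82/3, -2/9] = ({0, 1} × {-7/9}) ∪ ({-2/9, 4/3} × (-7/9, -2/9])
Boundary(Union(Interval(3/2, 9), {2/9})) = {2/9, 3/2, 9}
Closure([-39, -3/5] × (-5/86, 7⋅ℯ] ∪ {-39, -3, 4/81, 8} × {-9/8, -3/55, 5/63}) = ({-39, -3, 4/81, 8} × {-9/8, -3/55, 5/63}) ∪ ([-39, -3/5] × [-5/86, 7⋅ℯ])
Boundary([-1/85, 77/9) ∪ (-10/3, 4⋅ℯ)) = {-10/3, 4⋅ℯ}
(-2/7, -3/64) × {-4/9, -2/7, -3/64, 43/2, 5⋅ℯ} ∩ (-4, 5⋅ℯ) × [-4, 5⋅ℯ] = (-2/7, -3/64) × {-4/9, -2/7, -3/64, 5⋅ℯ}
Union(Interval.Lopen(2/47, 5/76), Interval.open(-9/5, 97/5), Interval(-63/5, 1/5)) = Interval.Ropen(-63/5, 97/5)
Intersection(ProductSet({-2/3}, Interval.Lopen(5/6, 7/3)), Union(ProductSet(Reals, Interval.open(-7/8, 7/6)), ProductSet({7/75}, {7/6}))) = ProductSet({-2/3}, Interval.open(5/6, 7/6))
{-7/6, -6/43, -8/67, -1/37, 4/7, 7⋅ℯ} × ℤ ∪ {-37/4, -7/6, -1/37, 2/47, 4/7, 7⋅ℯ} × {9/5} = ({-7/6, -6/43, -8/67, -1/37, 4/7, 7⋅ℯ} × ℤ) ∪ ({-37/4, -7/6, -1/37, 2/47, 4/7, 7⋅ℯ} × {9/5})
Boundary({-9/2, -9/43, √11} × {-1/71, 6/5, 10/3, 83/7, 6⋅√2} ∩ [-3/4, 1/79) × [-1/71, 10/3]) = {-9/43} × {-1/71, 6/5, 10/3}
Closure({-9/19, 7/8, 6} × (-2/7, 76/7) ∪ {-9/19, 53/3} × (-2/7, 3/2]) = ({-9/19, 53/3} × [-2/7, 3/2]) ∪ ({-9/19, 7/8, 6} × [-2/7, 76/7])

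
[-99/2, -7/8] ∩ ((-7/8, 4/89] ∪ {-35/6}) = {-35/6}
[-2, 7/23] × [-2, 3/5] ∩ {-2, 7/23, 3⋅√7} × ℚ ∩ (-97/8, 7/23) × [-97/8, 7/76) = {-2} × (ℚ ∩ [-2, 7/76))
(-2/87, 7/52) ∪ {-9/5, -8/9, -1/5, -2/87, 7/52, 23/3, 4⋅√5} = {-9/5, -8/9, -1/5, 23/3, 4⋅√5} ∪ [-2/87, 7/52]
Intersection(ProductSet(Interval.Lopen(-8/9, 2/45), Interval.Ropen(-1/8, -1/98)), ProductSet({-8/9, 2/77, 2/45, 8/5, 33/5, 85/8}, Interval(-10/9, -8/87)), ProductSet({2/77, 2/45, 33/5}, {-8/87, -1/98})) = ProductSet({2/77, 2/45}, {-8/87})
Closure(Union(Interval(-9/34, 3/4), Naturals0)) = Union(Complement(Naturals0, Interval.open(-9/34, 3/4)), Interval(-9/34, 3/4), Naturals0)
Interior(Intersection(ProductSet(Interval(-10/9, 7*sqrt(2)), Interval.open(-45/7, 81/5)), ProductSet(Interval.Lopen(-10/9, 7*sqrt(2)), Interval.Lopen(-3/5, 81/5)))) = ProductSet(Interval.open(-10/9, 7*sqrt(2)), Interval.open(-3/5, 81/5))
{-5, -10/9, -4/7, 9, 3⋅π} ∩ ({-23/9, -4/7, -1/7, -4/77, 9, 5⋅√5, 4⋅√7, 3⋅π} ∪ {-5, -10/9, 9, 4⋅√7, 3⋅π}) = {-5, -10/9, -4/7, 9, 3⋅π}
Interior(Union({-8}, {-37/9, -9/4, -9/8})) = EmptySet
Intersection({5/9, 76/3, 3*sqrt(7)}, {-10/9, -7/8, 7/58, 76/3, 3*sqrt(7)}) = {76/3, 3*sqrt(7)}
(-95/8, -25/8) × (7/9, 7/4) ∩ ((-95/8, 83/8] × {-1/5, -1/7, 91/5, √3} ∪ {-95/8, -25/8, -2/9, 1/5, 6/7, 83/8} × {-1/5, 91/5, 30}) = (-95/8, -25/8) × {√3}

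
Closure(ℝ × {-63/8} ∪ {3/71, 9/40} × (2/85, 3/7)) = (ℝ × {-63/8}) ∪ ({3/71, 9/40} × [2/85, 3/7])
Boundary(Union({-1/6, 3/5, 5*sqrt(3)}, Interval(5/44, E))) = {-1/6, 5/44, 5*sqrt(3), E}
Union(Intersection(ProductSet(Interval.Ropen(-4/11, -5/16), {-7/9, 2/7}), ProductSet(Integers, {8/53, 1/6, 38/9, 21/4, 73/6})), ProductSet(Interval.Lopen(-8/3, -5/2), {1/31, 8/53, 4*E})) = ProductSet(Interval.Lopen(-8/3, -5/2), {1/31, 8/53, 4*E})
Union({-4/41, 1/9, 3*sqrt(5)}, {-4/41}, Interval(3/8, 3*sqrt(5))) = Union({-4/41, 1/9}, Interval(3/8, 3*sqrt(5)))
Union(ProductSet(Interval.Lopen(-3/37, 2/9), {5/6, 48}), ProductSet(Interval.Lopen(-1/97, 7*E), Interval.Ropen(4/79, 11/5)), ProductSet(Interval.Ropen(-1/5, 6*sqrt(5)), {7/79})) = Union(ProductSet(Interval.Ropen(-1/5, 6*sqrt(5)), {7/79}), ProductSet(Interval.Lopen(-3/37, 2/9), {5/6, 48}), ProductSet(Interval.Lopen(-1/97, 7*E), Interval.Ropen(4/79, 11/5)))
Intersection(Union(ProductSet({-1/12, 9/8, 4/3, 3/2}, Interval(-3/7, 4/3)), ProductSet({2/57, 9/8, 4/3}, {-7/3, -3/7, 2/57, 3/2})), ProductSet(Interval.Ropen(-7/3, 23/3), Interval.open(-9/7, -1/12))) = Union(ProductSet({2/57, 9/8, 4/3}, {-3/7}), ProductSet({-1/12, 9/8, 4/3, 3/2}, Interval.Ropen(-3/7, -1/12)))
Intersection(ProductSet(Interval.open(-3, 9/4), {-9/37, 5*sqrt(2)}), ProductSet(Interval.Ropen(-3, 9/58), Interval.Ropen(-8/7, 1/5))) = ProductSet(Interval.open(-3, 9/58), {-9/37})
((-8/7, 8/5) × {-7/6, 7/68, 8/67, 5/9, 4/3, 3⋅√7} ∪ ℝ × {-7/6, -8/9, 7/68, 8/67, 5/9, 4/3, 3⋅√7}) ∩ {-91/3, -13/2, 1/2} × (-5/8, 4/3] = {-91/3, -13/2, 1/2} × {7/68, 8/67, 5/9, 4/3}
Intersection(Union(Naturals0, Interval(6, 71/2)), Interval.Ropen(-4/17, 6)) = Range(0, 6, 1)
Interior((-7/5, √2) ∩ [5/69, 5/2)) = (5/69, √2)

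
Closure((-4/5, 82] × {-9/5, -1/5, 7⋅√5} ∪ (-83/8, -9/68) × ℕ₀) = ([-83/8, -9/68] × ℕ₀) ∪ ([-4/5, 82] × {-9/5, -1/5, 7⋅√5})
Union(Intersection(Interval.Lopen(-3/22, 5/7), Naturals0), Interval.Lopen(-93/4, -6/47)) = Union(Interval.Lopen(-93/4, -6/47), Range(0, 1, 1))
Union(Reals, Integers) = Reals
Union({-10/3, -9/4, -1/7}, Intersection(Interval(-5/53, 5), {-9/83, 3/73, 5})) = {-10/3, -9/4, -1/7, 3/73, 5}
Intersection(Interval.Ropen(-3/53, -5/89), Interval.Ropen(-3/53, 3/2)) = Interval.Ropen(-3/53, -5/89)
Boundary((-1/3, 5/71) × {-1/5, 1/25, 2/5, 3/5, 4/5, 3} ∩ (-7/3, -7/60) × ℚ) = [-1/3, -7/60] × {-1/5, 1/25, 2/5, 3/5, 4/5, 3}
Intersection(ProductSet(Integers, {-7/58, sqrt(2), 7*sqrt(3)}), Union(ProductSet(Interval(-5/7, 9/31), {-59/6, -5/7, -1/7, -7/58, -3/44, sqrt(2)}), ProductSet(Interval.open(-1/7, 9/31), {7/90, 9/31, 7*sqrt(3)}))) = ProductSet(Range(0, 1, 1), {-7/58, sqrt(2), 7*sqrt(3)})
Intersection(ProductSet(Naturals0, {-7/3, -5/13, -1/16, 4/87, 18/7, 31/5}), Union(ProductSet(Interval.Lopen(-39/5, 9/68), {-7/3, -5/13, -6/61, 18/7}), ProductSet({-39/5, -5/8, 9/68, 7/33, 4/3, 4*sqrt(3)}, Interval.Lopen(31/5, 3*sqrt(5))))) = ProductSet(Range(0, 1, 1), {-7/3, -5/13, 18/7})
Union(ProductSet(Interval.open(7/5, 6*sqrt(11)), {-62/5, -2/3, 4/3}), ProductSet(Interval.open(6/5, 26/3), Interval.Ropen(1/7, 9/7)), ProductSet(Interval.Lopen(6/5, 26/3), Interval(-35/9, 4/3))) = Union(ProductSet(Interval.Lopen(6/5, 26/3), Interval(-35/9, 4/3)), ProductSet(Interval.open(7/5, 6*sqrt(11)), {-62/5, -2/3, 4/3}))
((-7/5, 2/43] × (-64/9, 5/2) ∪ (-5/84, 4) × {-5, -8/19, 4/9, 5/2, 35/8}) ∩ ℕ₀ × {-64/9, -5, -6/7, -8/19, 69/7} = ({0, 1, 2, 3} × {-5, -8/19}) ∪ ({0} × {-5, -6/7, -8/19})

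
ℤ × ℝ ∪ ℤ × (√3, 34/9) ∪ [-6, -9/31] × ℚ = (ℤ × ℝ) ∪ ([-6, -9/31] × ℚ)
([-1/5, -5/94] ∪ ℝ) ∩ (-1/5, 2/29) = (-1/5, 2/29)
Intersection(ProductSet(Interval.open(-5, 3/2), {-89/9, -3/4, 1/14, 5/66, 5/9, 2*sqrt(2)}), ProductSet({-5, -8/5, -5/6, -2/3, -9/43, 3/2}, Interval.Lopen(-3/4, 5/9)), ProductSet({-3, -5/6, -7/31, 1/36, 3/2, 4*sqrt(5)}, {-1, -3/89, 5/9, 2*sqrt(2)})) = ProductSet({-5/6}, {5/9})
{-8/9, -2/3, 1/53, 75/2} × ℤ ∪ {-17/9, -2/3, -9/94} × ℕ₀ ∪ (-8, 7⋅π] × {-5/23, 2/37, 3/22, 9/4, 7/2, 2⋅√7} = ({-17/9, -2/3, -9/94} × ℕ₀) ∪ ({-8/9, -2/3, 1/53, 75/2} × ℤ) ∪ ((-8, 7⋅π] × {-5/23, 2/37, 3/22, 9/4, 7/2, 2⋅√7})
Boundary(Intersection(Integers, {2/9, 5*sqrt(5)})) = EmptySet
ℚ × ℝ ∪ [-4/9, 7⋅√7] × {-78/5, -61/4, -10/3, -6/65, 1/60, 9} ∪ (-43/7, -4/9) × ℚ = (ℚ × ℝ) ∪ ((-43/7, -4/9) × ℚ) ∪ ([-4/9, 7⋅√7] × {-78/5, -61/4, -10/3, -6/65, 1/60, 9})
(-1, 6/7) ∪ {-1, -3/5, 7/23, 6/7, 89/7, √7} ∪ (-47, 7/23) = (-47, 6/7] ∪ {89/7, √7}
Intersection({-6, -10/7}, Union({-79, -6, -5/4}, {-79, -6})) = {-6}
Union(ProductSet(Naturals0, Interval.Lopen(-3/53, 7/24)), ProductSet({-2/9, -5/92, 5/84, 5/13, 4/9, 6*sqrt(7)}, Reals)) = Union(ProductSet({-2/9, -5/92, 5/84, 5/13, 4/9, 6*sqrt(7)}, Reals), ProductSet(Naturals0, Interval.Lopen(-3/53, 7/24)))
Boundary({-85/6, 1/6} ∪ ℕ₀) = {-85/6, 1/6} ∪ ℕ₀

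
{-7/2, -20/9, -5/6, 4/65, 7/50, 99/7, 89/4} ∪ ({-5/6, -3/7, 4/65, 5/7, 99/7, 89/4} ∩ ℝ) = {-7/2, -20/9, -5/6, -3/7, 4/65, 7/50, 5/7, 99/7, 89/4}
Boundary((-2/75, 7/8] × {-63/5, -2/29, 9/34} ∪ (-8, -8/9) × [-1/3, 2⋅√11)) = ([-2/75, 7/8] × {-63/5, -2/29, 9/34}) ∪ ({-8, -8/9} × [-1/3, 2⋅√11]) ∪ ([-8, -8/9] × {-1/3, 2⋅√11})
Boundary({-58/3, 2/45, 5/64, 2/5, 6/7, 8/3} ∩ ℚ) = {-58/3, 2/45, 5/64, 2/5, 6/7, 8/3}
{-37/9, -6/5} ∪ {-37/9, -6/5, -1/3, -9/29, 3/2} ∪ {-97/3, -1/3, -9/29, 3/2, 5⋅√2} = {-97/3, -37/9, -6/5, -1/3, -9/29, 3/2, 5⋅√2}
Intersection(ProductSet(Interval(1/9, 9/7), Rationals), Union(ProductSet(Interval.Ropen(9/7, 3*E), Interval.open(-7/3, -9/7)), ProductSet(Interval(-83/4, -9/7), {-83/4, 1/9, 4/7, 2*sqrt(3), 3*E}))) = ProductSet({9/7}, Intersection(Interval.open(-7/3, -9/7), Rationals))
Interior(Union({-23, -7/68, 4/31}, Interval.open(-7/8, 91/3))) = Interval.open(-7/8, 91/3)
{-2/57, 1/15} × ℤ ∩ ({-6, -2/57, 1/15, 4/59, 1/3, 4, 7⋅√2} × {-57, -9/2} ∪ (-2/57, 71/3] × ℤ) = ({1/15} × ℤ) ∪ ({-2/57, 1/15} × {-57})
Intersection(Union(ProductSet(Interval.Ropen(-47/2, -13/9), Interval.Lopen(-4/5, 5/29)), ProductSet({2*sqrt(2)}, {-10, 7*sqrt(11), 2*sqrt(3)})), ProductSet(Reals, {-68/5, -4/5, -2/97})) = ProductSet(Interval.Ropen(-47/2, -13/9), {-2/97})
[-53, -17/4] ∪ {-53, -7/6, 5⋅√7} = [-53, -17/4] ∪ {-7/6, 5⋅√7}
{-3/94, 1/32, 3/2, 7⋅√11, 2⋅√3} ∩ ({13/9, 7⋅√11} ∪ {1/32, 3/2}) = {1/32, 3/2, 7⋅√11}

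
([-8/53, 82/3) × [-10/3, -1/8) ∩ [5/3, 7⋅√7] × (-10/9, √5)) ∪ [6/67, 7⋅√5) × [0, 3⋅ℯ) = ([5/3, 7⋅√7] × (-10/9, -1/8)) ∪ ([6/67, 7⋅√5) × [0, 3⋅ℯ))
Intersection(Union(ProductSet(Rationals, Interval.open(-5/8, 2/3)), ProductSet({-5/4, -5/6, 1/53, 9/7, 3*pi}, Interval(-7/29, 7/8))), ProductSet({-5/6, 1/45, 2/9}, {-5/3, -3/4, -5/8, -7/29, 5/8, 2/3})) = Union(ProductSet({-5/6}, {-7/29, 5/8, 2/3}), ProductSet({-5/6, 1/45, 2/9}, {-7/29, 5/8}))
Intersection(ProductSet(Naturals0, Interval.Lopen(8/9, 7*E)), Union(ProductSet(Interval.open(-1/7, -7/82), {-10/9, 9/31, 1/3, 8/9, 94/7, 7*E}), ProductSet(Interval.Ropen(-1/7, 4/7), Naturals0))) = ProductSet(Range(0, 1, 1), Range(1, 20, 1))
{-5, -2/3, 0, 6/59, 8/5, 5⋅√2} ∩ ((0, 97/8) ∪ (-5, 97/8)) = {-2/3, 0, 6/59, 8/5, 5⋅√2}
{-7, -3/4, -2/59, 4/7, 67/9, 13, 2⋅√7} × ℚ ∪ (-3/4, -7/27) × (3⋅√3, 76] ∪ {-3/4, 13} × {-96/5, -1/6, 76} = ({-7, -3/4, -2/59, 4/7, 67/9, 13, 2⋅√7} × ℚ) ∪ ((-3/4, -7/27) × (3⋅√3, 76])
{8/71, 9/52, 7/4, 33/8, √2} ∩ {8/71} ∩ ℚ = {8/71}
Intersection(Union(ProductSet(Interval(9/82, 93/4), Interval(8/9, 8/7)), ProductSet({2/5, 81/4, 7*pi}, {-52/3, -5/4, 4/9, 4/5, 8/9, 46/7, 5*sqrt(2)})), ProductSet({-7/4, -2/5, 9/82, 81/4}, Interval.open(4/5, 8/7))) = ProductSet({9/82, 81/4}, Interval.Ropen(8/9, 8/7))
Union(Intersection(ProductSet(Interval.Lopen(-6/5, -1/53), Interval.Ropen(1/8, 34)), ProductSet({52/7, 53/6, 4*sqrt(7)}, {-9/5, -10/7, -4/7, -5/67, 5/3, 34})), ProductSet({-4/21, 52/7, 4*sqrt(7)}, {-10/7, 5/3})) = ProductSet({-4/21, 52/7, 4*sqrt(7)}, {-10/7, 5/3})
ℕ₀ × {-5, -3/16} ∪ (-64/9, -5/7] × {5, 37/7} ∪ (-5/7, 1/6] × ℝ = (ℕ₀ × {-5, -3/16}) ∪ ((-5/7, 1/6] × ℝ) ∪ ((-64/9, -5/7] × {5, 37/7})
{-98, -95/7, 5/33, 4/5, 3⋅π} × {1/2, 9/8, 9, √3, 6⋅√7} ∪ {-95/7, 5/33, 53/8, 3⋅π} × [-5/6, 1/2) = ({-95/7, 5/33, 53/8, 3⋅π} × [-5/6, 1/2)) ∪ ({-98, -95/7, 5/33, 4/5, 3⋅π} × {1/2, 9/8, 9, √3, 6⋅√7})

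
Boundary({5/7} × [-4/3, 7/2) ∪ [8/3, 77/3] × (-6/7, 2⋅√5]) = ({5/7} × [-4/3, 7/2]) ∪ ({8/3, 77/3} × [-6/7, 2⋅√5]) ∪ ([8/3, 77/3] × {-6/7, 2⋅√5})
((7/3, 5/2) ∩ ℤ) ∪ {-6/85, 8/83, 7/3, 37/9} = {-6/85, 8/83, 7/3, 37/9}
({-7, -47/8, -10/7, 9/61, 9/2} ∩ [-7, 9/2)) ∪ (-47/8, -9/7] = {-7, 9/61} ∪ [-47/8, -9/7]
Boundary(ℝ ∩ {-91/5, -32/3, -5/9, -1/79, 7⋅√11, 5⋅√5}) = {-91/5, -32/3, -5/9, -1/79, 7⋅√11, 5⋅√5}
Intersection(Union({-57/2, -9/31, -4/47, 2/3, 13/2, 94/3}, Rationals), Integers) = Integers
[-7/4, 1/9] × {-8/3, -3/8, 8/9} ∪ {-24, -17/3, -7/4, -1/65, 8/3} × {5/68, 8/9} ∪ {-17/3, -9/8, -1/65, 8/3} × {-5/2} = ({-17/3, -9/8, -1/65, 8/3} × {-5/2}) ∪ ({-24, -17/3, -7/4, -1/65, 8/3} × {5/68, 8/9}) ∪ ([-7/4, 1/9] × {-8/3, -3/8, 8/9})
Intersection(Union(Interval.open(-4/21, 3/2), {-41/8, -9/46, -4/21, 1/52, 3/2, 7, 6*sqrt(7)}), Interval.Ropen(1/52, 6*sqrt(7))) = Union({7}, Interval(1/52, 3/2))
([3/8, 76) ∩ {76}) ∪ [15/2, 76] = [15/2, 76]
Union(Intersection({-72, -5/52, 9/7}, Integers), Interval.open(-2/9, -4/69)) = Union({-72}, Interval.open(-2/9, -4/69))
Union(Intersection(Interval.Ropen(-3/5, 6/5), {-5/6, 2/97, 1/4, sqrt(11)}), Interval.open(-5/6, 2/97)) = Union({1/4}, Interval.Lopen(-5/6, 2/97))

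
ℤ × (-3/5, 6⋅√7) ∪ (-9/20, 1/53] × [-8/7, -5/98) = (ℤ × (-3/5, 6⋅√7)) ∪ ((-9/20, 1/53] × [-8/7, -5/98))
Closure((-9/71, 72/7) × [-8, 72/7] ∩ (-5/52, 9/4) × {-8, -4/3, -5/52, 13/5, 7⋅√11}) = [-5/52, 9/4] × {-8, -4/3, -5/52, 13/5}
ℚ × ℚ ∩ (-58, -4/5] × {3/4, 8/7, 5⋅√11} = (ℚ ∩ (-58, -4/5]) × {3/4, 8/7}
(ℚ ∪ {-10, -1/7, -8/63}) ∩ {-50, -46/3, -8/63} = {-50, -46/3, -8/63}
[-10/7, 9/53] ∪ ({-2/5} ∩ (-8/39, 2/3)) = [-10/7, 9/53]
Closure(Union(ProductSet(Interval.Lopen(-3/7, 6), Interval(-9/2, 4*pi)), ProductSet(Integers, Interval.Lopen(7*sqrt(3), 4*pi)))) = Union(ProductSet(Complement(Integers, Interval.open(-3/7, 6)), Interval(7*sqrt(3), 4*pi)), ProductSet(Integers, Interval.Lopen(7*sqrt(3), 4*pi)), ProductSet(Interval(-3/7, 6), Interval(-9/2, 4*pi)))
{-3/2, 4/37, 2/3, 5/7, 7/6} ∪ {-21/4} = {-21/4, -3/2, 4/37, 2/3, 5/7, 7/6}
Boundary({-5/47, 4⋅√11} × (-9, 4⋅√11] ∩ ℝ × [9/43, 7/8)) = {-5/47, 4⋅√11} × [9/43, 7/8]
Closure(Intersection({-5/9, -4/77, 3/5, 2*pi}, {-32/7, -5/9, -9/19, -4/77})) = {-5/9, -4/77}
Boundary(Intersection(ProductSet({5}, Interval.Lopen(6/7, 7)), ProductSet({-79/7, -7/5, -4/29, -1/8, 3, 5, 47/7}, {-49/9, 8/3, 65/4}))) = ProductSet({5}, {8/3})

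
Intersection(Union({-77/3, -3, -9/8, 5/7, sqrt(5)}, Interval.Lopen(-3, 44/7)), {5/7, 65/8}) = {5/7}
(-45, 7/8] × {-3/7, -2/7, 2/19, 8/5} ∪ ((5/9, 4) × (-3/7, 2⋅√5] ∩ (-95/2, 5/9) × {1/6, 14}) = (-45, 7/8] × {-3/7, -2/7, 2/19, 8/5}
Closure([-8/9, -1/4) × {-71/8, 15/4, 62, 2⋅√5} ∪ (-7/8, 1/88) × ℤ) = ([-7/8, 1/88] × ℤ) ∪ ([-8/9, -1/4] × {-71/8, 15/4, 62, 2⋅√5})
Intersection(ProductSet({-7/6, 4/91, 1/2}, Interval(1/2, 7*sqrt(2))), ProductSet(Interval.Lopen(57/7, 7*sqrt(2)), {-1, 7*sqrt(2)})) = EmptySet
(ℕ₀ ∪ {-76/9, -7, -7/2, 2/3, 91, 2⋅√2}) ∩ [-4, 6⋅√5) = {-7/2, 2/3, 2⋅√2} ∪ {0, 1, …, 13}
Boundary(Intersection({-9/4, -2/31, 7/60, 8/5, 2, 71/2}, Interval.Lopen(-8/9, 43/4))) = {-2/31, 7/60, 8/5, 2}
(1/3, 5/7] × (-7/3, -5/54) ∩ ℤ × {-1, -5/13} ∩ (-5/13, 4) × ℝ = ∅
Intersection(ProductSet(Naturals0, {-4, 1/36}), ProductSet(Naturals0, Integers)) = ProductSet(Naturals0, {-4})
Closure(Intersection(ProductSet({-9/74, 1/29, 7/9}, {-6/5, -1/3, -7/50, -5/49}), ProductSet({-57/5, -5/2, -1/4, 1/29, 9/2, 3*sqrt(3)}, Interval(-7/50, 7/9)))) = ProductSet({1/29}, {-7/50, -5/49})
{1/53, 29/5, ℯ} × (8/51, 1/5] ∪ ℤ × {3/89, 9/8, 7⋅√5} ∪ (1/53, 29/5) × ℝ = ((1/53, 29/5) × ℝ) ∪ ({1/53, 29/5, ℯ} × (8/51, 1/5]) ∪ (ℤ × {3/89, 9/8, 7⋅√5})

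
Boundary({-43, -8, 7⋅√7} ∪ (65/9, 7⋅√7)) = {-43, -8, 65/9, 7⋅√7}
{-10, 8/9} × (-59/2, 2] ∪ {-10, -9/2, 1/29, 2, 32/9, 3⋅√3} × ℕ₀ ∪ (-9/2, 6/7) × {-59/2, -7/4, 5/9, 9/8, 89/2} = ({-10, 8/9} × (-59/2, 2]) ∪ ((-9/2, 6/7) × {-59/2, -7/4, 5/9, 9/8, 89/2}) ∪ ({-10, -9/2, 1/29, 2, 32/9, 3⋅√3} × ℕ₀)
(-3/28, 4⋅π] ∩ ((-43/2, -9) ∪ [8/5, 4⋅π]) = [8/5, 4⋅π]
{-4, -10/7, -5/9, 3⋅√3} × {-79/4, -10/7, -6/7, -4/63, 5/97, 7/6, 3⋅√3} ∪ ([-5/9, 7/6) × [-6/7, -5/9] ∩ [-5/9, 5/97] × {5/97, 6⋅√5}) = {-4, -10/7, -5/9, 3⋅√3} × {-79/4, -10/7, -6/7, -4/63, 5/97, 7/6, 3⋅√3}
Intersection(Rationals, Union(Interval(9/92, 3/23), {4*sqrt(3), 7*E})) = Intersection(Interval(9/92, 3/23), Rationals)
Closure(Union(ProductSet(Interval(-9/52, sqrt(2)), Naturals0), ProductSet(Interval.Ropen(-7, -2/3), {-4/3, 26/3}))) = Union(ProductSet(Interval(-7, -2/3), {-4/3, 26/3}), ProductSet(Interval(-9/52, sqrt(2)), Naturals0))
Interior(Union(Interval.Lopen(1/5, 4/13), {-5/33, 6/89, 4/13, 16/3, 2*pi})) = Interval.open(1/5, 4/13)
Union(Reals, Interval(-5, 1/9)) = Interval(-oo, oo)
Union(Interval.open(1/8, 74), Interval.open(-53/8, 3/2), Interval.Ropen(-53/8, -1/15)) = Interval.Ropen(-53/8, 74)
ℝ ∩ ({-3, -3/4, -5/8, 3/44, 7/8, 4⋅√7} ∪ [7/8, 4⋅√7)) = {-3, -3/4, -5/8, 3/44} ∪ [7/8, 4⋅√7]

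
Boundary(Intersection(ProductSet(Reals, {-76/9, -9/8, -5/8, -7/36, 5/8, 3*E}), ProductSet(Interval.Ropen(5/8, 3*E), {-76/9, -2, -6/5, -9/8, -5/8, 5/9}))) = ProductSet(Interval(5/8, 3*E), {-76/9, -9/8, -5/8})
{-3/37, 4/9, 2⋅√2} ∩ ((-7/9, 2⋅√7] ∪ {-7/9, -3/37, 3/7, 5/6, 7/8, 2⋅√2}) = {-3/37, 4/9, 2⋅√2}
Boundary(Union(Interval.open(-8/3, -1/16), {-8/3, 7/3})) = {-8/3, -1/16, 7/3}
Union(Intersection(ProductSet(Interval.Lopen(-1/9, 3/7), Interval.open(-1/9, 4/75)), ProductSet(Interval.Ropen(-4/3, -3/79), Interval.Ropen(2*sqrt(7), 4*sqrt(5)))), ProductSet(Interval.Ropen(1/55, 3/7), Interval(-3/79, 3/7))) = ProductSet(Interval.Ropen(1/55, 3/7), Interval(-3/79, 3/7))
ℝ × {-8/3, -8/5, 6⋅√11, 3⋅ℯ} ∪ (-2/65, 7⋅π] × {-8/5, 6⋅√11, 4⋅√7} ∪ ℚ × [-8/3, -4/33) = (ℚ × [-8/3, -4/33)) ∪ (ℝ × {-8/3, -8/5, 6⋅√11, 3⋅ℯ}) ∪ ((-2/65, 7⋅π] × {-8/5, 6⋅√11, 4⋅√7})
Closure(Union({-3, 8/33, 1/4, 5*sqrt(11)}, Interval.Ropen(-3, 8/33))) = Union({1/4, 5*sqrt(11)}, Interval(-3, 8/33))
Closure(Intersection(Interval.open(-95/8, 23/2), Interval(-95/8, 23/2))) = Interval(-95/8, 23/2)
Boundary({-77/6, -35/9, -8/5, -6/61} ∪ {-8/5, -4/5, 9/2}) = {-77/6, -35/9, -8/5, -4/5, -6/61, 9/2}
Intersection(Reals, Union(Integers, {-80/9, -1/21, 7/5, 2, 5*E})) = Union({-80/9, -1/21, 7/5, 5*E}, Integers)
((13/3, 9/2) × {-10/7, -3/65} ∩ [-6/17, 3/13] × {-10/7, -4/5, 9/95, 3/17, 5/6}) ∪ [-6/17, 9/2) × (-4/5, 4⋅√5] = [-6/17, 9/2) × (-4/5, 4⋅√5]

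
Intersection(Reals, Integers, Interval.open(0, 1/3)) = EmptySet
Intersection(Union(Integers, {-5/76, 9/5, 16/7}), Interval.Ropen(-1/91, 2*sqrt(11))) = Union({9/5, 16/7}, Range(0, 7, 1))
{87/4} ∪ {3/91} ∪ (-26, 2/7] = (-26, 2/7] ∪ {87/4}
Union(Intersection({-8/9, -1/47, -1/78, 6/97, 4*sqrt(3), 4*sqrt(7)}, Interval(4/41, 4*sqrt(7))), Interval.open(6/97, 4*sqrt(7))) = Interval.Lopen(6/97, 4*sqrt(7))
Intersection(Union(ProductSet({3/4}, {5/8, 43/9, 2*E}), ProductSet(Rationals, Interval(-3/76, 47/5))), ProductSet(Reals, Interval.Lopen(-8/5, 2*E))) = ProductSet(Rationals, Interval(-3/76, 2*E))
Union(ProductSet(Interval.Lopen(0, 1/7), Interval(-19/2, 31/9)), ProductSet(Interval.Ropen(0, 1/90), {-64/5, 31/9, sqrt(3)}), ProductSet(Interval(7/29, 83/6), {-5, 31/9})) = Union(ProductSet(Interval.Ropen(0, 1/90), {-64/5, 31/9, sqrt(3)}), ProductSet(Interval.Lopen(0, 1/7), Interval(-19/2, 31/9)), ProductSet(Interval(7/29, 83/6), {-5, 31/9}))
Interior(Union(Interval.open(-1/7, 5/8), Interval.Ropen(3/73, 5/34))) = Interval.open(-1/7, 5/8)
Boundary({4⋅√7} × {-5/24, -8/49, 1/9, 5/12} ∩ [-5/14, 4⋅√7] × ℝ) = {4⋅√7} × {-5/24, -8/49, 1/9, 5/12}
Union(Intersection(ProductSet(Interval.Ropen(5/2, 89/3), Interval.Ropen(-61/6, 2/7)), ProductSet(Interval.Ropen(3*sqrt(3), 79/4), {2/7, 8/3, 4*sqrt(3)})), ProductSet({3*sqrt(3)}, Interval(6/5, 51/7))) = ProductSet({3*sqrt(3)}, Interval(6/5, 51/7))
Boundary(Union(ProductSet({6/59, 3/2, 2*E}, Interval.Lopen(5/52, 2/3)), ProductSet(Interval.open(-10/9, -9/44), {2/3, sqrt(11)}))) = Union(ProductSet({6/59, 3/2, 2*E}, Interval(5/52, 2/3)), ProductSet(Interval(-10/9, -9/44), {2/3, sqrt(11)}))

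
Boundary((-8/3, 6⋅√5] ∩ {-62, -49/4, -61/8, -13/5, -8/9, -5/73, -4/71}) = {-13/5, -8/9, -5/73, -4/71}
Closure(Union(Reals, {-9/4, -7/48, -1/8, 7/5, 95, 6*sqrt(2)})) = Reals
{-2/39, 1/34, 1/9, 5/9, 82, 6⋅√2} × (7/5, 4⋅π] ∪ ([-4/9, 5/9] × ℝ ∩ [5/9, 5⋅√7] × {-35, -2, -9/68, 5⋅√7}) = ({5/9} × {-35, -2, -9/68, 5⋅√7}) ∪ ({-2/39, 1/34, 1/9, 5/9, 82, 6⋅√2} × (7/5, 4⋅π])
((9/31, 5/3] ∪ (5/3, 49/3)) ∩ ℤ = {1, 2, …, 16}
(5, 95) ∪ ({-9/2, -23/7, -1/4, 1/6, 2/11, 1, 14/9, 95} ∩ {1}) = {1} ∪ (5, 95)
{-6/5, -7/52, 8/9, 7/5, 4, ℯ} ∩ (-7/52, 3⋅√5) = {8/9, 7/5, 4, ℯ}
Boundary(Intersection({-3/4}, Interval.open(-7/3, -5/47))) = {-3/4}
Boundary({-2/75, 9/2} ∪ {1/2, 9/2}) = {-2/75, 1/2, 9/2}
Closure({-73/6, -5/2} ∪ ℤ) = ℤ ∪ {-73/6, -5/2}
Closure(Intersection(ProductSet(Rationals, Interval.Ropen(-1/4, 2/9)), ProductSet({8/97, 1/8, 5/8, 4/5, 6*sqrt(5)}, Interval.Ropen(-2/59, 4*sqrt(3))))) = ProductSet({8/97, 1/8, 5/8, 4/5}, Interval(-2/59, 2/9))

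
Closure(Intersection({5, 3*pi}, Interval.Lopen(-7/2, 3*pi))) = {5, 3*pi}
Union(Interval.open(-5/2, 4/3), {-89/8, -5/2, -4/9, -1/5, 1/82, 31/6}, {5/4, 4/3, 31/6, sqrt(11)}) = Union({-89/8, 31/6, sqrt(11)}, Interval(-5/2, 4/3))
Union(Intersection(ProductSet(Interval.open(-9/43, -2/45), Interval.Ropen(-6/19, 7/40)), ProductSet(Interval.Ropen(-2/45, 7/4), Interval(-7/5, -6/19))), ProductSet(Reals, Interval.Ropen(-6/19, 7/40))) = ProductSet(Reals, Interval.Ropen(-6/19, 7/40))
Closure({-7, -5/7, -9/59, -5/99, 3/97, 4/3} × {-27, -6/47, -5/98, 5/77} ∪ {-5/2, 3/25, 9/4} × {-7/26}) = ({-5/2, 3/25, 9/4} × {-7/26}) ∪ ({-7, -5/7, -9/59, -5/99, 3/97, 4/3} × {-27, -6/47, -5/98, 5/77})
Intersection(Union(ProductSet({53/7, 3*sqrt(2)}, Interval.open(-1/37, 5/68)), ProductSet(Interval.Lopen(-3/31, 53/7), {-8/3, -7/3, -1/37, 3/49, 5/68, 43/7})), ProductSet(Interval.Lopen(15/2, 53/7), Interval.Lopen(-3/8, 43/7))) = Union(ProductSet({53/7}, Interval.open(-1/37, 5/68)), ProductSet(Interval.Lopen(15/2, 53/7), {-1/37, 3/49, 5/68, 43/7}))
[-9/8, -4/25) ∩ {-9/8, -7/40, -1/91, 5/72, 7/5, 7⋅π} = {-9/8, -7/40}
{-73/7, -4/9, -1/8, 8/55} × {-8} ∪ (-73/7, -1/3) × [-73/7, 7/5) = ({-73/7, -4/9, -1/8, 8/55} × {-8}) ∪ ((-73/7, -1/3) × [-73/7, 7/5))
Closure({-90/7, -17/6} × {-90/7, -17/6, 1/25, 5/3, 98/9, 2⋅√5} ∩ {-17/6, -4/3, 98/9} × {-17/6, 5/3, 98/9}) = {-17/6} × {-17/6, 5/3, 98/9}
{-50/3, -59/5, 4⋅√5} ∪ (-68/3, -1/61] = (-68/3, -1/61] ∪ {4⋅√5}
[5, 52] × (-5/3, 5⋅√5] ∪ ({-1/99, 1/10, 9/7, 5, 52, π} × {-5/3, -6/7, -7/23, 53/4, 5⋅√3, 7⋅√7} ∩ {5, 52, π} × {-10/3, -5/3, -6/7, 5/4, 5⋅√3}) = ({5, 52, π} × {-5/3, -6/7, 5⋅√3}) ∪ ([5, 52] × (-5/3, 5⋅√5])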